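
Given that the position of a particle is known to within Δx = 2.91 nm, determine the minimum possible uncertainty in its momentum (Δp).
1.812 × 10^-26 kg·m/s

Using the Heisenberg uncertainty principle:
ΔxΔp ≥ ℏ/2

The minimum uncertainty in momentum is:
Δp_min = ℏ/(2Δx)
Δp_min = (1.055e-34 J·s) / (2 × 2.910e-09 m)
Δp_min = 1.812e-26 kg·m/s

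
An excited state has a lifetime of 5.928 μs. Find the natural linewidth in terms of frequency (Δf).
13.424 kHz

Using the energy-time uncertainty principle and E = hf:
ΔEΔt ≥ ℏ/2
hΔf·Δt ≥ ℏ/2

The minimum frequency uncertainty is:
Δf = ℏ/(2hτ) = 1/(4πτ)
Δf = 1/(4π × 5.928e-06 s)
Δf = 1.342e+04 Hz = 13.424 kHz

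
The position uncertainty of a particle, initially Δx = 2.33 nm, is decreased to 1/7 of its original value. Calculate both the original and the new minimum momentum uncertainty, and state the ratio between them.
Original Δp_min = 2.263 × 10^-26 kg·m/s; new Δp'_min = 1.584 × 10^-25 kg·m/s; ratio Δp'_min/Δp_min = 7.

From the uncertainty principle ΔxΔp ≥ ℏ/2, the minimum momentum uncertainty is Δp_min = ℏ/(2Δx).

Original (Δx = 2.33 nm = 2.330e-09 m):
Δp_min = (1.055e-34 J·s)/(2 × 2.330e-09 m) = 2.263e-26 kg·m/s

When Δx → (1/7)Δx:
Δp'_min = ℏ/(2 × (1/7)Δx) = 7 × ℏ/(2Δx) = 7 × Δp_min
Δp'_min = 7 × 2.263e-26 kg·m/s = 1.584e-25 kg·m/s

Since Δp_min ∝ 1/Δx, when Δx is decreased to 1/7 of its original value, Δp_min increases to 7 times its original value.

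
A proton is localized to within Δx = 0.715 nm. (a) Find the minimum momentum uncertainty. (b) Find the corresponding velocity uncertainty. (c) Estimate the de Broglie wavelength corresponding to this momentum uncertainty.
(a) Δp_min = 7.375 × 10^-26 kg·m/s
(b) Δv_min = 44.090 m/s
(c) λ_dB = 8.985 nm

Step-by-step:

(a) From the uncertainty principle:
Δp_min = ℏ/(2Δx) = (1.055e-34 J·s)/(2 × 7.150e-10 m) = 7.375e-26 kg·m/s

(b) The velocity uncertainty:
Δv = Δp/m = (7.375e-26 kg·m/s)/(1.673e-27 kg) = 4.409e+01 m/s = 44.090 m/s

(c) The de Broglie wavelength for this momentum:
λ = h/p = (6.626e-34 J·s)/(7.375e-26 kg·m/s) = 8.985e-09 m = 8.985 nm

Note: The de Broglie wavelength is comparable to the localization size, as expected from wave-particle duality.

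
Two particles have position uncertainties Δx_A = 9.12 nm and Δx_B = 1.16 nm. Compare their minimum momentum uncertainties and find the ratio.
Particle B has the larger minimum momentum uncertainty, by a factor of 7.86.

For each particle, the minimum momentum uncertainty is Δp_min = ℏ/(2Δx):

Particle A: Δp_A = ℏ/(2×9.120e-09 m) = 5.782e-27 kg·m/s
Particle B: Δp_B = ℏ/(2×1.160e-09 m) = 4.546e-26 kg·m/s

Ratio: Δp_B/Δp_A = 7.86

Since Δp_min ∝ 1/Δx, the particle with smaller position uncertainty (B) has larger momentum uncertainty.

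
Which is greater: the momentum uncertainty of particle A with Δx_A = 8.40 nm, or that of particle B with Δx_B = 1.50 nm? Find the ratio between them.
Particle B has the larger minimum momentum uncertainty, by a factor of 5.60.

For each particle, the minimum momentum uncertainty is Δp_min = ℏ/(2Δx):

Particle A: Δp_A = ℏ/(2×8.400e-09 m) = 6.277e-27 kg·m/s
Particle B: Δp_B = ℏ/(2×1.500e-09 m) = 3.515e-26 kg·m/s

Ratio: Δp_B/Δp_A = 5.60

Since Δp_min ∝ 1/Δx, the particle with smaller position uncertainty (B) has larger momentum uncertainty.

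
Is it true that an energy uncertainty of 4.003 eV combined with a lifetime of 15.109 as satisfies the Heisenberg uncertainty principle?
No, it violates the uncertainty relation.

Calculate the product ΔEΔt:
ΔE = 4.003 eV = 6.414e-19 J
ΔEΔt = (6.414e-19 J) × (1.511e-17 s)
ΔEΔt = 9.690e-36 J·s

Compare to the minimum allowed value ℏ/2:
ℏ/2 = 5.273e-35 J·s

Since ΔEΔt = 9.690e-36 J·s < 5.273e-35 J·s = ℏ/2,
this violates the uncertainty relation.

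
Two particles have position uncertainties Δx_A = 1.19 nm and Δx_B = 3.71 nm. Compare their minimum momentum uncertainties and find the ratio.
Particle A has the larger minimum momentum uncertainty, by a factor of 3.12.

For each particle, the minimum momentum uncertainty is Δp_min = ℏ/(2Δx):

Particle A: Δp_A = ℏ/(2×1.190e-09 m) = 4.431e-26 kg·m/s
Particle B: Δp_B = ℏ/(2×3.710e-09 m) = 1.421e-26 kg·m/s

Ratio: Δp_A/Δp_B = 3.12

Since Δp_min ∝ 1/Δx, the particle with smaller position uncertainty (A) has larger momentum uncertainty.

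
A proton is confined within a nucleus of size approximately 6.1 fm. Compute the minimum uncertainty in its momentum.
8.644 × 10^-21 kg·m/s

Using the Heisenberg uncertainty principle:
ΔxΔp ≥ ℏ/2

With Δx ≈ L = 6.100e-15 m (the confinement size):
Δp_min = ℏ/(2Δx)
Δp_min = (1.055e-34 J·s) / (2 × 6.100e-15 m)
Δp_min = 8.644e-21 kg·m/s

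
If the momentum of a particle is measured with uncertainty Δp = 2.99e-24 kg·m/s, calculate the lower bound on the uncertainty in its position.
17.635 pm

Using the Heisenberg uncertainty principle:
ΔxΔp ≥ ℏ/2

The minimum uncertainty in position is:
Δx_min = ℏ/(2Δp)
Δx_min = (1.055e-34 J·s) / (2 × 2.990e-24 kg·m/s)
Δx_min = 1.763e-11 m = 17.635 pm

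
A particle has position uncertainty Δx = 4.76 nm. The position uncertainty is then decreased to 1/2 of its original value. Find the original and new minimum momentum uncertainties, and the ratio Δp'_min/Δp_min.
Original Δp_min = 1.108 × 10^-26 kg·m/s; new Δp'_min = 2.215 × 10^-26 kg·m/s; ratio Δp'_min/Δp_min = 2.

From the uncertainty principle ΔxΔp ≥ ℏ/2, the minimum momentum uncertainty is Δp_min = ℏ/(2Δx).

Original (Δx = 4.76 nm = 4.760e-09 m):
Δp_min = (1.055e-34 J·s)/(2 × 4.760e-09 m) = 1.108e-26 kg·m/s

When Δx → (1/2)Δx:
Δp'_min = ℏ/(2 × (1/2)Δx) = 2 × ℏ/(2Δx) = 2 × Δp_min
Δp'_min = 2 × 1.108e-26 kg·m/s = 2.215e-26 kg·m/s

Since Δp_min ∝ 1/Δx, when Δx is decreased to 1/2 of its original value, Δp_min increases to 2 times its original value.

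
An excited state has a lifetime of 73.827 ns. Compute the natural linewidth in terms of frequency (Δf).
1.078 MHz

Using the energy-time uncertainty principle and E = hf:
ΔEΔt ≥ ℏ/2
hΔf·Δt ≥ ℏ/2

The minimum frequency uncertainty is:
Δf = ℏ/(2hτ) = 1/(4πτ)
Δf = 1/(4π × 7.383e-08 s)
Δf = 1.078e+06 Hz = 1.078 MHz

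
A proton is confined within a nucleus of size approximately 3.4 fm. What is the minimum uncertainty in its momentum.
1.551 × 10^-20 kg·m/s

Using the Heisenberg uncertainty principle:
ΔxΔp ≥ ℏ/2

With Δx ≈ L = 3.400e-15 m (the confinement size):
Δp_min = ℏ/(2Δx)
Δp_min = (1.055e-34 J·s) / (2 × 3.400e-15 m)
Δp_min = 1.551e-20 kg·m/s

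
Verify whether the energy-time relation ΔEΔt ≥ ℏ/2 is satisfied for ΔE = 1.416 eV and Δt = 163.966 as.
No, it violates the uncertainty relation.

Calculate the product ΔEΔt:
ΔE = 1.416 eV = 2.269e-19 J
ΔEΔt = (2.269e-19 J) × (1.640e-16 s)
ΔEΔt = 3.720e-35 J·s

Compare to the minimum allowed value ℏ/2:
ℏ/2 = 5.273e-35 J·s

Since ΔEΔt = 3.720e-35 J·s < 5.273e-35 J·s = ℏ/2,
this violates the uncertainty relation.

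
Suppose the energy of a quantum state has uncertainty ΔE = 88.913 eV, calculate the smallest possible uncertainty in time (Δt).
3.701 as

Using the energy-time uncertainty principle:
ΔEΔt ≥ ℏ/2

The minimum uncertainty in time is:
Δt_min = ℏ/(2ΔE)
Δt_min = (1.055e-34 J·s) / (2 × 1.425e-17 J)
Δt_min = 3.701e-18 s = 3.701 as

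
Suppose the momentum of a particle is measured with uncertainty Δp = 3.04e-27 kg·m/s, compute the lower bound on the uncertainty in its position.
17.345 nm

Using the Heisenberg uncertainty principle:
ΔxΔp ≥ ℏ/2

The minimum uncertainty in position is:
Δx_min = ℏ/(2Δp)
Δx_min = (1.055e-34 J·s) / (2 × 3.040e-27 kg·m/s)
Δx_min = 1.734e-08 m = 17.345 nm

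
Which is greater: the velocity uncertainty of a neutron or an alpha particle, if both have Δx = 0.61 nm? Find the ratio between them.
The neutron has the larger minimum velocity uncertainty, by a ratio of 4.0.

For both particles, Δp_min = ℏ/(2Δx) = 8.644e-26 kg·m/s (same for both).

The velocity uncertainty is Δv = Δp/m:
- neutron: Δv = 8.644e-26 / 1.675e-27 = 5.161e+01 m/s = 51.608 m/s
- alpha particle: Δv = 8.644e-26 / 6.645e-27 = 1.301e+01 m/s = 13.009 m/s

Ratio: 5.161e+01 / 1.301e+01 = 4.0

The lighter particle has larger velocity uncertainty because Δv ∝ 1/m.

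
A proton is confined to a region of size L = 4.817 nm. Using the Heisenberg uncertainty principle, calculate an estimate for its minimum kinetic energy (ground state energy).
223.563 neV

Using the uncertainty principle to estimate ground state energy:

1. The position uncertainty is approximately the confinement size:
   Δx ≈ L = 4.817e-09 m

2. From ΔxΔp ≥ ℏ/2, the minimum momentum uncertainty is:
   Δp ≈ ℏ/(2L) = 1.095e-26 kg·m/s

3. The kinetic energy is approximately:
   KE ≈ (Δp)²/(2m) = (1.095e-26)²/(2 × 1.673e-27 kg)
   KE ≈ 3.582e-26 J = 223.563 neV

This is an order-of-magnitude estimate of the ground state energy.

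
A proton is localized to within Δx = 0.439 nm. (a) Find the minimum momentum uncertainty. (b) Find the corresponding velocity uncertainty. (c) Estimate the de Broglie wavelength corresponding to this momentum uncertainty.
(a) Δp_min = 1.201 × 10^-25 kg·m/s
(b) Δv_min = 71.810 m/s
(c) λ_dB = 5.517 nm

Step-by-step:

(a) From the uncertainty principle:
Δp_min = ℏ/(2Δx) = (1.055e-34 J·s)/(2 × 4.390e-10 m) = 1.201e-25 kg·m/s

(b) The velocity uncertainty:
Δv = Δp/m = (1.201e-25 kg·m/s)/(1.673e-27 kg) = 7.181e+01 m/s = 71.810 m/s

(c) The de Broglie wavelength for this momentum:
λ = h/p = (6.626e-34 J·s)/(1.201e-25 kg·m/s) = 5.517e-09 m = 5.517 nm

Note: The de Broglie wavelength is comparable to the localization size, as expected from wave-particle duality.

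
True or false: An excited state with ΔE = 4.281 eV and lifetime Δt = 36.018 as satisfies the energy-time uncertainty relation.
No, it violates the uncertainty relation.

Calculate the product ΔEΔt:
ΔE = 4.281 eV = 6.859e-19 J
ΔEΔt = (6.859e-19 J) × (3.602e-17 s)
ΔEΔt = 2.470e-35 J·s

Compare to the minimum allowed value ℏ/2:
ℏ/2 = 5.273e-35 J·s

Since ΔEΔt = 2.470e-35 J·s < 5.273e-35 J·s = ℏ/2,
this violates the uncertainty relation.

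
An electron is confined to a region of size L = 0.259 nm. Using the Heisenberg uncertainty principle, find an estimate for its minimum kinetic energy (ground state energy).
141.992 meV

Using the uncertainty principle to estimate ground state energy:

1. The position uncertainty is approximately the confinement size:
   Δx ≈ L = 2.590e-10 m

2. From ΔxΔp ≥ ℏ/2, the minimum momentum uncertainty is:
   Δp ≈ ℏ/(2L) = 2.036e-25 kg·m/s

3. The kinetic energy is approximately:
   KE ≈ (Δp)²/(2m) = (2.036e-25)²/(2 × 9.109e-31 kg)
   KE ≈ 2.275e-20 J = 141.992 meV

This is an order-of-magnitude estimate of the ground state energy.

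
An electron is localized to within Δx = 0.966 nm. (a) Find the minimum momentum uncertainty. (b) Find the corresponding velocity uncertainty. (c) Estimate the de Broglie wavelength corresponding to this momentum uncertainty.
(a) Δp_min = 5.458 × 10^-26 kg·m/s
(b) Δv_min = 59.921 km/s
(c) λ_dB = 12.139 nm

Step-by-step:

(a) From the uncertainty principle:
Δp_min = ℏ/(2Δx) = (1.055e-34 J·s)/(2 × 9.660e-10 m) = 5.458e-26 kg·m/s

(b) The velocity uncertainty:
Δv = Δp/m = (5.458e-26 kg·m/s)/(9.109e-31 kg) = 5.992e+04 m/s = 59.921 km/s

(c) The de Broglie wavelength for this momentum:
λ = h/p = (6.626e-34 J·s)/(5.458e-26 kg·m/s) = 1.214e-08 m = 12.139 nm

Note: The de Broglie wavelength is comparable to the localization size, as expected from wave-particle duality.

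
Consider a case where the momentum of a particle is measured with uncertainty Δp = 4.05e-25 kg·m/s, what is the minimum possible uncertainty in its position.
130.194 pm

Using the Heisenberg uncertainty principle:
ΔxΔp ≥ ℏ/2

The minimum uncertainty in position is:
Δx_min = ℏ/(2Δp)
Δx_min = (1.055e-34 J·s) / (2 × 4.050e-25 kg·m/s)
Δx_min = 1.302e-10 m = 130.194 pm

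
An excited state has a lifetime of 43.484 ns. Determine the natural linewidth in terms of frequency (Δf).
1.830 MHz

Using the energy-time uncertainty principle and E = hf:
ΔEΔt ≥ ℏ/2
hΔf·Δt ≥ ℏ/2

The minimum frequency uncertainty is:
Δf = ℏ/(2hτ) = 1/(4πτ)
Δf = 1/(4π × 4.348e-08 s)
Δf = 1.830e+06 Hz = 1.830 MHz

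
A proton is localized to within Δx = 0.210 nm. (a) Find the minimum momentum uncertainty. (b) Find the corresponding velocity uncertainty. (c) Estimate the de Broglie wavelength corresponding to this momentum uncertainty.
(a) Δp_min = 2.511 × 10^-25 kg·m/s
(b) Δv_min = 150.117 m/s
(c) λ_dB = 2.639 nm

Step-by-step:

(a) From the uncertainty principle:
Δp_min = ℏ/(2Δx) = (1.055e-34 J·s)/(2 × 2.100e-10 m) = 2.511e-25 kg·m/s

(b) The velocity uncertainty:
Δv = Δp/m = (2.511e-25 kg·m/s)/(1.673e-27 kg) = 1.501e+02 m/s = 150.117 m/s

(c) The de Broglie wavelength for this momentum:
λ = h/p = (6.626e-34 J·s)/(2.511e-25 kg·m/s) = 2.639e-09 m = 2.639 nm

Note: The de Broglie wavelength is comparable to the localization size, as expected from wave-particle duality.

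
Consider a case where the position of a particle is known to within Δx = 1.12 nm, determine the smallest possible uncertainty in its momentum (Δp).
4.708 × 10^-26 kg·m/s

Using the Heisenberg uncertainty principle:
ΔxΔp ≥ ℏ/2

The minimum uncertainty in momentum is:
Δp_min = ℏ/(2Δx)
Δp_min = (1.055e-34 J·s) / (2 × 1.120e-09 m)
Δp_min = 4.708e-26 kg·m/s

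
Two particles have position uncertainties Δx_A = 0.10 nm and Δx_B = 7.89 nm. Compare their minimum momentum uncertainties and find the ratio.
Particle A has the larger minimum momentum uncertainty, by a factor of 78.90.

For each particle, the minimum momentum uncertainty is Δp_min = ℏ/(2Δx):

Particle A: Δp_A = ℏ/(2×1.000e-10 m) = 5.273e-25 kg·m/s
Particle B: Δp_B = ℏ/(2×7.890e-09 m) = 6.683e-27 kg·m/s

Ratio: Δp_A/Δp_B = 78.90

Since Δp_min ∝ 1/Δx, the particle with smaller position uncertainty (A) has larger momentum uncertainty.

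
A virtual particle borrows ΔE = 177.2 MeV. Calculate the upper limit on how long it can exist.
1.857 ys

Using the energy-time uncertainty principle:
ΔEΔt ≥ ℏ/2

For a virtual particle borrowing energy ΔE, the maximum lifetime is:
Δt_max = ℏ/(2ΔE)

Converting energy:
ΔE = 177.2 MeV = 2.839e-11 J

Δt_max = (1.055e-34 J·s) / (2 × 2.839e-11 J)
Δt_max = 1.857e-24 s = 1.857 ys

Virtual particles with higher borrowed energy exist for shorter times.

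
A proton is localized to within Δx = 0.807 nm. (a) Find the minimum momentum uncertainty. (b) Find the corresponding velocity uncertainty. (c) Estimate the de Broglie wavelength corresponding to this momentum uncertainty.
(a) Δp_min = 6.534 × 10^-26 kg·m/s
(b) Δv_min = 39.064 m/s
(c) λ_dB = 10.141 nm

Step-by-step:

(a) From the uncertainty principle:
Δp_min = ℏ/(2Δx) = (1.055e-34 J·s)/(2 × 8.070e-10 m) = 6.534e-26 kg·m/s

(b) The velocity uncertainty:
Δv = Δp/m = (6.534e-26 kg·m/s)/(1.673e-27 kg) = 3.906e+01 m/s = 39.064 m/s

(c) The de Broglie wavelength for this momentum:
λ = h/p = (6.626e-34 J·s)/(6.534e-26 kg·m/s) = 1.014e-08 m = 10.141 nm

Note: The de Broglie wavelength is comparable to the localization size, as expected from wave-particle duality.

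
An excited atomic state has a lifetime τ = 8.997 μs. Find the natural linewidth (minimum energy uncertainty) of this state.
36.580 peV

Using the energy-time uncertainty principle:
ΔEΔt ≥ ℏ/2

The lifetime τ represents the time uncertainty Δt.
The natural linewidth (minimum energy uncertainty) is:

ΔE = ℏ/(2τ)
ΔE = (1.055e-34 J·s) / (2 × 8.997e-06 s)
ΔE = 5.861e-30 J = 36.580 peV

This natural linewidth limits the precision of spectroscopic measurements.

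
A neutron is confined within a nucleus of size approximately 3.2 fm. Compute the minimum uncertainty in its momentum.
1.648 × 10^-20 kg·m/s

Using the Heisenberg uncertainty principle:
ΔxΔp ≥ ℏ/2

With Δx ≈ L = 3.200e-15 m (the confinement size):
Δp_min = ℏ/(2Δx)
Δp_min = (1.055e-34 J·s) / (2 × 3.200e-15 m)
Δp_min = 1.648e-20 kg·m/s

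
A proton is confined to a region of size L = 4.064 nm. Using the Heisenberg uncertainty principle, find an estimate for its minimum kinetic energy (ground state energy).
314.085 neV

Using the uncertainty principle to estimate ground state energy:

1. The position uncertainty is approximately the confinement size:
   Δx ≈ L = 4.064e-09 m

2. From ΔxΔp ≥ ℏ/2, the minimum momentum uncertainty is:
   Δp ≈ ℏ/(2L) = 1.297e-26 kg·m/s

3. The kinetic energy is approximately:
   KE ≈ (Δp)²/(2m) = (1.297e-26)²/(2 × 1.673e-27 kg)
   KE ≈ 5.032e-26 J = 314.085 neV

This is an order-of-magnitude estimate of the ground state energy.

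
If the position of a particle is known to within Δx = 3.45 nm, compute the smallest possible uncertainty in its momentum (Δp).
1.528 × 10^-26 kg·m/s

Using the Heisenberg uncertainty principle:
ΔxΔp ≥ ℏ/2

The minimum uncertainty in momentum is:
Δp_min = ℏ/(2Δx)
Δp_min = (1.055e-34 J·s) / (2 × 3.450e-09 m)
Δp_min = 1.528e-26 kg·m/s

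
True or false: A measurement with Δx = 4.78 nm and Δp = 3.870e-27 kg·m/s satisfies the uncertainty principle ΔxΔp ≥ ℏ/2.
No, it violates the uncertainty principle (impossible measurement).

Calculate the product ΔxΔp:
ΔxΔp = (4.780e-09 m) × (3.870e-27 kg·m/s)
ΔxΔp = 1.850e-35 J·s

Compare to the minimum allowed value ℏ/2:
ℏ/2 = 5.273e-35 J·s

Since ΔxΔp = 1.850e-35 J·s < 5.273e-35 J·s = ℏ/2,
the measurement violates the uncertainty principle.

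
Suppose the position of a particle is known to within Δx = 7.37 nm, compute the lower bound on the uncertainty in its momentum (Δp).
7.154 × 10^-27 kg·m/s

Using the Heisenberg uncertainty principle:
ΔxΔp ≥ ℏ/2

The minimum uncertainty in momentum is:
Δp_min = ℏ/(2Δx)
Δp_min = (1.055e-34 J·s) / (2 × 7.370e-09 m)
Δp_min = 7.154e-27 kg·m/s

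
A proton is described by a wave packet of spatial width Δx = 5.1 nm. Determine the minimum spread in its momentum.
1.034 × 10^-26 kg·m/s

For a wave packet, the spatial width Δx and momentum spread Δp are related by the uncertainty principle:
ΔxΔp ≥ ℏ/2

The minimum momentum spread is:
Δp_min = ℏ/(2Δx)
Δp_min = (1.055e-34 J·s) / (2 × 5.100e-09 m)
Δp_min = 1.034e-26 kg·m/s

A wave packet cannot have both a well-defined position and well-defined momentum.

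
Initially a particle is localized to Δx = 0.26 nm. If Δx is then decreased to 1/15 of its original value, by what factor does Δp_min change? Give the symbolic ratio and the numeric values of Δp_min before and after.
Original Δp_min = 2.028 × 10^-25 kg·m/s; new Δp'_min = 3.042 × 10^-24 kg·m/s; ratio Δp'_min/Δp_min = 15.

From the uncertainty principle ΔxΔp ≥ ℏ/2, the minimum momentum uncertainty is Δp_min = ℏ/(2Δx).

Original (Δx = 0.26 nm = 2.600e-10 m):
Δp_min = (1.055e-34 J·s)/(2 × 2.600e-10 m) = 2.028e-25 kg·m/s

When Δx → (1/15)Δx:
Δp'_min = ℏ/(2 × (1/15)Δx) = 15 × ℏ/(2Δx) = 15 × Δp_min
Δp'_min = 15 × 2.028e-25 kg·m/s = 3.042e-24 kg·m/s

Since Δp_min ∝ 1/Δx, when Δx is decreased to 1/15 of its original value, Δp_min increases to 15 times its original value.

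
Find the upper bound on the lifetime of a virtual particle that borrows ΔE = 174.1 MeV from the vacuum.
1.890 ys

Using the energy-time uncertainty principle:
ΔEΔt ≥ ℏ/2

For a virtual particle borrowing energy ΔE, the maximum lifetime is:
Δt_max = ℏ/(2ΔE)

Converting energy:
ΔE = 174.1 MeV = 2.789e-11 J

Δt_max = (1.055e-34 J·s) / (2 × 2.789e-11 J)
Δt_max = 1.890e-24 s = 1.890 ys

Virtual particles with higher borrowed energy exist for shorter times.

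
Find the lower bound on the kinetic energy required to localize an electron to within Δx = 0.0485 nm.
4.049 eV

Localizing a particle requires giving it sufficient momentum uncertainty:

1. From uncertainty principle: Δp ≥ ℏ/(2Δx)
   Δp_min = (1.055e-34 J·s) / (2 × 4.850e-11 m)
   Δp_min = 1.087e-24 kg·m/s

2. This momentum uncertainty corresponds to kinetic energy:
   KE ≈ (Δp)²/(2m) = (1.087e-24)²/(2 × 9.109e-31 kg)
   KE = 6.488e-19 J = 4.049 eV

Tighter localization requires more energy.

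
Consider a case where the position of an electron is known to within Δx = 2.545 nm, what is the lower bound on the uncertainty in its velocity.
22.744 km/s

Using the Heisenberg uncertainty principle and Δp = mΔv:
ΔxΔp ≥ ℏ/2
Δx(mΔv) ≥ ℏ/2

The minimum uncertainty in velocity is:
Δv_min = ℏ/(2mΔx)
Δv_min = (1.055e-34 J·s) / (2 × 9.109e-31 kg × 2.545e-09 m)
Δv_min = 2.274e+04 m/s = 22.744 km/s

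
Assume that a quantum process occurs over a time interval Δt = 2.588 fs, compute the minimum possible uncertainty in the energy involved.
127.166 meV

Using the energy-time uncertainty principle:
ΔEΔt ≥ ℏ/2

The minimum uncertainty in energy is:
ΔE_min = ℏ/(2Δt)
ΔE_min = (1.055e-34 J·s) / (2 × 2.588e-15 s)
ΔE_min = 2.037e-20 J = 127.166 meV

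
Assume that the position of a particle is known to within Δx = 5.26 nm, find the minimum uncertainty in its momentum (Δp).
1.002 × 10^-26 kg·m/s

Using the Heisenberg uncertainty principle:
ΔxΔp ≥ ℏ/2

The minimum uncertainty in momentum is:
Δp_min = ℏ/(2Δx)
Δp_min = (1.055e-34 J·s) / (2 × 5.260e-09 m)
Δp_min = 1.002e-26 kg·m/s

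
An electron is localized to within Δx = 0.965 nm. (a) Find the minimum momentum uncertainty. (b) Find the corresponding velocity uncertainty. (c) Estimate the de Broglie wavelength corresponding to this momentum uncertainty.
(a) Δp_min = 5.464 × 10^-26 kg·m/s
(b) Δv_min = 59.983 km/s
(c) λ_dB = 12.127 nm

Step-by-step:

(a) From the uncertainty principle:
Δp_min = ℏ/(2Δx) = (1.055e-34 J·s)/(2 × 9.650e-10 m) = 5.464e-26 kg·m/s

(b) The velocity uncertainty:
Δv = Δp/m = (5.464e-26 kg·m/s)/(9.109e-31 kg) = 5.998e+04 m/s = 59.983 km/s

(c) The de Broglie wavelength for this momentum:
λ = h/p = (6.626e-34 J·s)/(5.464e-26 kg·m/s) = 1.213e-08 m = 12.127 nm

Note: The de Broglie wavelength is comparable to the localization size, as expected from wave-particle duality.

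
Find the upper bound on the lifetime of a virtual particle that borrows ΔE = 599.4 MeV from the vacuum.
5.491 × 10^-25 s

Using the energy-time uncertainty principle:
ΔEΔt ≥ ℏ/2

For a virtual particle borrowing energy ΔE, the maximum lifetime is:
Δt_max = ℏ/(2ΔE)

Converting energy:
ΔE = 599.4 MeV = 9.603e-11 J

Δt_max = (1.055e-34 J·s) / (2 × 9.603e-11 J)
Δt_max = 5.491e-25 s = 5.491 × 10^-25 s

Virtual particles with higher borrowed energy exist for shorter times.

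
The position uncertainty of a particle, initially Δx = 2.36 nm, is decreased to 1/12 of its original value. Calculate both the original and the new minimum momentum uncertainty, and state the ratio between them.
Original Δp_min = 2.234 × 10^-26 kg·m/s; new Δp'_min = 2.681 × 10^-25 kg·m/s; ratio Δp'_min/Δp_min = 12.

From the uncertainty principle ΔxΔp ≥ ℏ/2, the minimum momentum uncertainty is Δp_min = ℏ/(2Δx).

Original (Δx = 2.36 nm = 2.360e-09 m):
Δp_min = (1.055e-34 J·s)/(2 × 2.360e-09 m) = 2.234e-26 kg·m/s

When Δx → (1/12)Δx:
Δp'_min = ℏ/(2 × (1/12)Δx) = 12 × ℏ/(2Δx) = 12 × Δp_min
Δp'_min = 12 × 2.234e-26 kg·m/s = 2.681e-25 kg·m/s

Since Δp_min ∝ 1/Δx, when Δx is decreased to 1/12 of its original value, Δp_min increases to 12 times its original value.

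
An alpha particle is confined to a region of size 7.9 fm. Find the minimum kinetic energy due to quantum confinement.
20.923 keV

Using the uncertainty principle:

1. Position uncertainty: Δx ≈ 7.900e-15 m
2. Minimum momentum uncertainty: Δp = ℏ/(2Δx) = 6.675e-21 kg·m/s
3. Minimum kinetic energy:
   KE = (Δp)²/(2m) = (6.675e-21)²/(2 × 6.645e-27 kg)
   KE = 3.352e-15 J = 20.923 keV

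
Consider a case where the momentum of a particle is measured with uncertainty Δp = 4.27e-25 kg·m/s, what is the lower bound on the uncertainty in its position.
123.486 pm

Using the Heisenberg uncertainty principle:
ΔxΔp ≥ ℏ/2

The minimum uncertainty in position is:
Δx_min = ℏ/(2Δp)
Δx_min = (1.055e-34 J·s) / (2 × 4.270e-25 kg·m/s)
Δx_min = 1.235e-10 m = 123.486 pm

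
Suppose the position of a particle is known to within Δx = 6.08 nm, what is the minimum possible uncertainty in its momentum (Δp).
8.672 × 10^-27 kg·m/s

Using the Heisenberg uncertainty principle:
ΔxΔp ≥ ℏ/2

The minimum uncertainty in momentum is:
Δp_min = ℏ/(2Δx)
Δp_min = (1.055e-34 J·s) / (2 × 6.080e-09 m)
Δp_min = 8.672e-27 kg·m/s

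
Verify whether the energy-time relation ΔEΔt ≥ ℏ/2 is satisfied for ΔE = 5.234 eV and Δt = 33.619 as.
No, it violates the uncertainty relation.

Calculate the product ΔEΔt:
ΔE = 5.234 eV = 8.386e-19 J
ΔEΔt = (8.386e-19 J) × (3.362e-17 s)
ΔEΔt = 2.819e-35 J·s

Compare to the minimum allowed value ℏ/2:
ℏ/2 = 5.273e-35 J·s

Since ΔEΔt = 2.819e-35 J·s < 5.273e-35 J·s = ℏ/2,
this violates the uncertainty relation.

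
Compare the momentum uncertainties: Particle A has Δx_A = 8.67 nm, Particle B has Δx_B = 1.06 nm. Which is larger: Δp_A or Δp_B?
Particle B has the larger minimum momentum uncertainty, by a factor of 8.18.

For each particle, the minimum momentum uncertainty is Δp_min = ℏ/(2Δx):

Particle A: Δp_A = ℏ/(2×8.670e-09 m) = 6.082e-27 kg·m/s
Particle B: Δp_B = ℏ/(2×1.060e-09 m) = 4.974e-26 kg·m/s

Ratio: Δp_B/Δp_A = 8.18

Since Δp_min ∝ 1/Δx, the particle with smaller position uncertainty (B) has larger momentum uncertainty.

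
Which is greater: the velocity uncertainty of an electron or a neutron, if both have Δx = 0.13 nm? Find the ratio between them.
The electron has the larger minimum velocity uncertainty, by a ratio of 1838.7.

For both particles, Δp_min = ℏ/(2Δx) = 4.056e-25 kg·m/s (same for both).

The velocity uncertainty is Δv = Δp/m:
- electron: Δv = 4.056e-25 / 9.109e-31 = 4.453e+05 m/s = 445.260 km/s
- neutron: Δv = 4.056e-25 / 1.675e-27 = 2.422e+02 m/s = 242.162 m/s

Ratio: 4.453e+05 / 2.422e+02 = 1838.7

The lighter particle has larger velocity uncertainty because Δv ∝ 1/m.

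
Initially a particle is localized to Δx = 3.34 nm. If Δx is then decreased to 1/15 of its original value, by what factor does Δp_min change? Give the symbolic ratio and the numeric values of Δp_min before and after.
Original Δp_min = 1.579 × 10^-26 kg·m/s; new Δp'_min = 2.368 × 10^-25 kg·m/s; ratio Δp'_min/Δp_min = 15.

From the uncertainty principle ΔxΔp ≥ ℏ/2, the minimum momentum uncertainty is Δp_min = ℏ/(2Δx).

Original (Δx = 3.34 nm = 3.340e-09 m):
Δp_min = (1.055e-34 J·s)/(2 × 3.340e-09 m) = 1.579e-26 kg·m/s

When Δx → (1/15)Δx:
Δp'_min = ℏ/(2 × (1/15)Δx) = 15 × ℏ/(2Δx) = 15 × Δp_min
Δp'_min = 15 × 1.579e-26 kg·m/s = 2.368e-25 kg·m/s

Since Δp_min ∝ 1/Δx, when Δx is decreased to 1/15 of its original value, Δp_min increases to 15 times its original value.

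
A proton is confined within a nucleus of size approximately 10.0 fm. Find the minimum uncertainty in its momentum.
5.273 × 10^-21 kg·m/s

Using the Heisenberg uncertainty principle:
ΔxΔp ≥ ℏ/2

With Δx ≈ L = 1.000e-14 m (the confinement size):
Δp_min = ℏ/(2Δx)
Δp_min = (1.055e-34 J·s) / (2 × 1.000e-14 m)
Δp_min = 5.273e-21 kg·m/s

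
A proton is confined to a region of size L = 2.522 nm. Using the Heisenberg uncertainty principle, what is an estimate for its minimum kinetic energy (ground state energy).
815.575 neV

Using the uncertainty principle to estimate ground state energy:

1. The position uncertainty is approximately the confinement size:
   Δx ≈ L = 2.522e-09 m

2. From ΔxΔp ≥ ℏ/2, the minimum momentum uncertainty is:
   Δp ≈ ℏ/(2L) = 2.091e-26 kg·m/s

3. The kinetic energy is approximately:
   KE ≈ (Δp)²/(2m) = (2.091e-26)²/(2 × 1.673e-27 kg)
   KE ≈ 1.307e-25 J = 815.575 neV

This is an order-of-magnitude estimate of the ground state energy.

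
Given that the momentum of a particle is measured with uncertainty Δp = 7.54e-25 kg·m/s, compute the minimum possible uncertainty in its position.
69.932 pm

Using the Heisenberg uncertainty principle:
ΔxΔp ≥ ℏ/2

The minimum uncertainty in position is:
Δx_min = ℏ/(2Δp)
Δx_min = (1.055e-34 J·s) / (2 × 7.540e-25 kg·m/s)
Δx_min = 6.993e-11 m = 69.932 pm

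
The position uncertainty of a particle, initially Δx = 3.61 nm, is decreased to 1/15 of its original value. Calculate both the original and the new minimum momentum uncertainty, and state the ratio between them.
Original Δp_min = 1.461 × 10^-26 kg·m/s; new Δp'_min = 2.191 × 10^-25 kg·m/s; ratio Δp'_min/Δp_min = 15.

From the uncertainty principle ΔxΔp ≥ ℏ/2, the minimum momentum uncertainty is Δp_min = ℏ/(2Δx).

Original (Δx = 3.61 nm = 3.610e-09 m):
Δp_min = (1.055e-34 J·s)/(2 × 3.610e-09 m) = 1.461e-26 kg·m/s

When Δx → (1/15)Δx:
Δp'_min = ℏ/(2 × (1/15)Δx) = 15 × ℏ/(2Δx) = 15 × Δp_min
Δp'_min = 15 × 1.461e-26 kg·m/s = 2.191e-25 kg·m/s

Since Δp_min ∝ 1/Δx, when Δx is decreased to 1/15 of its original value, Δp_min increases to 15 times its original value.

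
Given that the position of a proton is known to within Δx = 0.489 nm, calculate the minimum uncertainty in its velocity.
64.467 m/s

Using the Heisenberg uncertainty principle and Δp = mΔv:
ΔxΔp ≥ ℏ/2
Δx(mΔv) ≥ ℏ/2

The minimum uncertainty in velocity is:
Δv_min = ℏ/(2mΔx)
Δv_min = (1.055e-34 J·s) / (2 × 1.673e-27 kg × 4.890e-10 m)
Δv_min = 6.447e+01 m/s = 64.467 m/s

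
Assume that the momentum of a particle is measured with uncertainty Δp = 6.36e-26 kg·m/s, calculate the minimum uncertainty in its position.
829.066 pm

Using the Heisenberg uncertainty principle:
ΔxΔp ≥ ℏ/2

The minimum uncertainty in position is:
Δx_min = ℏ/(2Δp)
Δx_min = (1.055e-34 J·s) / (2 × 6.360e-26 kg·m/s)
Δx_min = 8.291e-10 m = 829.066 pm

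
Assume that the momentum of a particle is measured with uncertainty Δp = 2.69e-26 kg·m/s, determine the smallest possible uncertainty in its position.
1.960 nm

Using the Heisenberg uncertainty principle:
ΔxΔp ≥ ℏ/2

The minimum uncertainty in position is:
Δx_min = ℏ/(2Δp)
Δx_min = (1.055e-34 J·s) / (2 × 2.690e-26 kg·m/s)
Δx_min = 1.960e-09 m = 1.960 nm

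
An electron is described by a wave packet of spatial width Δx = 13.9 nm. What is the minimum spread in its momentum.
3.793 × 10^-27 kg·m/s

For a wave packet, the spatial width Δx and momentum spread Δp are related by the uncertainty principle:
ΔxΔp ≥ ℏ/2

The minimum momentum spread is:
Δp_min = ℏ/(2Δx)
Δp_min = (1.055e-34 J·s) / (2 × 1.390e-08 m)
Δp_min = 3.793e-27 kg·m/s

A wave packet cannot have both a well-defined position and well-defined momentum.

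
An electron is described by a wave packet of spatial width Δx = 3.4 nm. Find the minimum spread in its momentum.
1.551 × 10^-26 kg·m/s

For a wave packet, the spatial width Δx and momentum spread Δp are related by the uncertainty principle:
ΔxΔp ≥ ℏ/2

The minimum momentum spread is:
Δp_min = ℏ/(2Δx)
Δp_min = (1.055e-34 J·s) / (2 × 3.400e-09 m)
Δp_min = 1.551e-26 kg·m/s

A wave packet cannot have both a well-defined position and well-defined momentum.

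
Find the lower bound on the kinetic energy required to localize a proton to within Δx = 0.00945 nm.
58.089 meV

Localizing a particle requires giving it sufficient momentum uncertainty:

1. From uncertainty principle: Δp ≥ ℏ/(2Δx)
   Δp_min = (1.055e-34 J·s) / (2 × 9.450e-12 m)
   Δp_min = 5.580e-24 kg·m/s

2. This momentum uncertainty corresponds to kinetic energy:
   KE ≈ (Δp)²/(2m) = (5.580e-24)²/(2 × 1.673e-27 kg)
   KE = 9.307e-21 J = 58.089 meV

Tighter localization requires more energy.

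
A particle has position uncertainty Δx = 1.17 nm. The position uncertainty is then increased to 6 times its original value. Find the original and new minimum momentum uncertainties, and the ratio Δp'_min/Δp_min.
Original Δp_min = 4.507 × 10^-26 kg·m/s; new Δp'_min = 7.511 × 10^-27 kg·m/s; ratio Δp'_min/Δp_min = 1/6.

From the uncertainty principle ΔxΔp ≥ ℏ/2, the minimum momentum uncertainty is Δp_min = ℏ/(2Δx).

Original (Δx = 1.17 nm = 1.170e-09 m):
Δp_min = (1.055e-34 J·s)/(2 × 1.170e-09 m) = 4.507e-26 kg·m/s

When Δx → 6Δx:
Δp'_min = ℏ/(2 × 6Δx) = (1/6) × ℏ/(2Δx) = (1/6) × Δp_min
Δp'_min = 1/6 × 4.507e-26 kg·m/s = 7.511e-27 kg·m/s

Since Δp_min ∝ 1/Δx, when Δx is increased to 6 times its original value, Δp_min decreases to 1/6 of its original value.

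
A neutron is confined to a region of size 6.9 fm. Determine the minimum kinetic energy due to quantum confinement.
108.807 keV

Using the uncertainty principle:

1. Position uncertainty: Δx ≈ 6.900e-15 m
2. Minimum momentum uncertainty: Δp = ℏ/(2Δx) = 7.642e-21 kg·m/s
3. Minimum kinetic energy:
   KE = (Δp)²/(2m) = (7.642e-21)²/(2 × 1.675e-27 kg)
   KE = 1.743e-14 J = 108.807 keV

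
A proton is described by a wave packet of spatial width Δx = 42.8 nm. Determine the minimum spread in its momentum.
1.232 × 10^-27 kg·m/s

For a wave packet, the spatial width Δx and momentum spread Δp are related by the uncertainty principle:
ΔxΔp ≥ ℏ/2

The minimum momentum spread is:
Δp_min = ℏ/(2Δx)
Δp_min = (1.055e-34 J·s) / (2 × 4.280e-08 m)
Δp_min = 1.232e-27 kg·m/s

A wave packet cannot have both a well-defined position and well-defined momentum.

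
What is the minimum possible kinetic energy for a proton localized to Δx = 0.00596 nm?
146.037 meV

Localizing a particle requires giving it sufficient momentum uncertainty:

1. From uncertainty principle: Δp ≥ ℏ/(2Δx)
   Δp_min = (1.055e-34 J·s) / (2 × 5.960e-12 m)
   Δp_min = 8.847e-24 kg·m/s

2. This momentum uncertainty corresponds to kinetic energy:
   KE ≈ (Δp)²/(2m) = (8.847e-24)²/(2 × 1.673e-27 kg)
   KE = 2.340e-20 J = 146.037 meV

Tighter localization requires more energy.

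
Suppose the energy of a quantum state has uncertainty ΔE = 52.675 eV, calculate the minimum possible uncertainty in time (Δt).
6.248 as

Using the energy-time uncertainty principle:
ΔEΔt ≥ ℏ/2

The minimum uncertainty in time is:
Δt_min = ℏ/(2ΔE)
Δt_min = (1.055e-34 J·s) / (2 × 8.439e-18 J)
Δt_min = 6.248e-18 s = 6.248 as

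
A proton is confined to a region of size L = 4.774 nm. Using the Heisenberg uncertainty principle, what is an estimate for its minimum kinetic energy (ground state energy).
227.609 neV

Using the uncertainty principle to estimate ground state energy:

1. The position uncertainty is approximately the confinement size:
   Δx ≈ L = 4.774e-09 m

2. From ΔxΔp ≥ ℏ/2, the minimum momentum uncertainty is:
   Δp ≈ ℏ/(2L) = 1.104e-26 kg·m/s

3. The kinetic energy is approximately:
   KE ≈ (Δp)²/(2m) = (1.104e-26)²/(2 × 1.673e-27 kg)
   KE ≈ 3.647e-26 J = 227.609 neV

This is an order-of-magnitude estimate of the ground state energy.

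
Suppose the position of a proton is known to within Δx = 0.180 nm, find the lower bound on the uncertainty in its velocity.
175.136 m/s

Using the Heisenberg uncertainty principle and Δp = mΔv:
ΔxΔp ≥ ℏ/2
Δx(mΔv) ≥ ℏ/2

The minimum uncertainty in velocity is:
Δv_min = ℏ/(2mΔx)
Δv_min = (1.055e-34 J·s) / (2 × 1.673e-27 kg × 1.800e-10 m)
Δv_min = 1.751e+02 m/s = 175.136 m/s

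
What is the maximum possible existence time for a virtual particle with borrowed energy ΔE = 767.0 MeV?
4.291 × 10^-25 s

Using the energy-time uncertainty principle:
ΔEΔt ≥ ℏ/2

For a virtual particle borrowing energy ΔE, the maximum lifetime is:
Δt_max = ℏ/(2ΔE)

Converting energy:
ΔE = 767.0 MeV = 1.229e-10 J

Δt_max = (1.055e-34 J·s) / (2 × 1.229e-10 J)
Δt_max = 4.291e-25 s = 4.291 × 10^-25 s

Virtual particles with higher borrowed energy exist for shorter times.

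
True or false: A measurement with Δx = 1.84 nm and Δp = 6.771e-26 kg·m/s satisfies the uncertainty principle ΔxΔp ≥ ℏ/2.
Yes, it satisfies the uncertainty principle.

Calculate the product ΔxΔp:
ΔxΔp = (1.840e-09 m) × (6.771e-26 kg·m/s)
ΔxΔp = 1.246e-34 J·s

Compare to the minimum allowed value ℏ/2:
ℏ/2 = 5.273e-35 J·s

Since ΔxΔp = 1.246e-34 J·s ≥ 5.273e-35 J·s = ℏ/2,
the measurement satisfies the uncertainty principle.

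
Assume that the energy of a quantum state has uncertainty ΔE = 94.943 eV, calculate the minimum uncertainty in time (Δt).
3.466 as

Using the energy-time uncertainty principle:
ΔEΔt ≥ ℏ/2

The minimum uncertainty in time is:
Δt_min = ℏ/(2ΔE)
Δt_min = (1.055e-34 J·s) / (2 × 1.521e-17 J)
Δt_min = 3.466e-18 s = 3.466 as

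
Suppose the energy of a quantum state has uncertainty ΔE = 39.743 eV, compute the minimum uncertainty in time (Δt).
8.281 as

Using the energy-time uncertainty principle:
ΔEΔt ≥ ℏ/2

The minimum uncertainty in time is:
Δt_min = ℏ/(2ΔE)
Δt_min = (1.055e-34 J·s) / (2 × 6.368e-18 J)
Δt_min = 8.281e-18 s = 8.281 as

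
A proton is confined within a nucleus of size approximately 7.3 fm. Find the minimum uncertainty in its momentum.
7.223 × 10^-21 kg·m/s

Using the Heisenberg uncertainty principle:
ΔxΔp ≥ ℏ/2

With Δx ≈ L = 7.300e-15 m (the confinement size):
Δp_min = ℏ/(2Δx)
Δp_min = (1.055e-34 J·s) / (2 × 7.300e-15 m)
Δp_min = 7.223e-21 kg·m/s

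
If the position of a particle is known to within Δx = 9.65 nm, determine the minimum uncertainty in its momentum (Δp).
5.464 × 10^-27 kg·m/s

Using the Heisenberg uncertainty principle:
ΔxΔp ≥ ℏ/2

The minimum uncertainty in momentum is:
Δp_min = ℏ/(2Δx)
Δp_min = (1.055e-34 J·s) / (2 × 9.650e-09 m)
Δp_min = 5.464e-27 kg·m/s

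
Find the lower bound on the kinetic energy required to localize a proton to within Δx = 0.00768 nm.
87.949 meV

Localizing a particle requires giving it sufficient momentum uncertainty:

1. From uncertainty principle: Δp ≥ ℏ/(2Δx)
   Δp_min = (1.055e-34 J·s) / (2 × 7.680e-12 m)
   Δp_min = 6.866e-24 kg·m/s

2. This momentum uncertainty corresponds to kinetic energy:
   KE ≈ (Δp)²/(2m) = (6.866e-24)²/(2 × 1.673e-27 kg)
   KE = 1.409e-20 J = 87.949 meV

Tighter localization requires more energy.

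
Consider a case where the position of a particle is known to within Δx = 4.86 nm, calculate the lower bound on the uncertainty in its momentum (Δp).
1.085 × 10^-26 kg·m/s

Using the Heisenberg uncertainty principle:
ΔxΔp ≥ ℏ/2

The minimum uncertainty in momentum is:
Δp_min = ℏ/(2Δx)
Δp_min = (1.055e-34 J·s) / (2 × 4.860e-09 m)
Δp_min = 1.085e-26 kg·m/s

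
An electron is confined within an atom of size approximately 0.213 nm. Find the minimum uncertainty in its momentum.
2.476 × 10^-25 kg·m/s

Using the Heisenberg uncertainty principle:
ΔxΔp ≥ ℏ/2

With Δx ≈ L = 2.130e-10 m (the confinement size):
Δp_min = ℏ/(2Δx)
Δp_min = (1.055e-34 J·s) / (2 × 2.130e-10 m)
Δp_min = 2.476e-25 kg·m/s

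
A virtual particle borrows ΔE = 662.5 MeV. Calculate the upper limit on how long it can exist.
4.968 × 10^-25 s

Using the energy-time uncertainty principle:
ΔEΔt ≥ ℏ/2

For a virtual particle borrowing energy ΔE, the maximum lifetime is:
Δt_max = ℏ/(2ΔE)

Converting energy:
ΔE = 662.5 MeV = 1.061e-10 J

Δt_max = (1.055e-34 J·s) / (2 × 1.061e-10 J)
Δt_max = 4.968e-25 s = 4.968 × 10^-25 s

Virtual particles with higher borrowed energy exist for shorter times.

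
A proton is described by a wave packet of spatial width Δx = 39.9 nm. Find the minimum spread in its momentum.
1.322 × 10^-27 kg·m/s

For a wave packet, the spatial width Δx and momentum spread Δp are related by the uncertainty principle:
ΔxΔp ≥ ℏ/2

The minimum momentum spread is:
Δp_min = ℏ/(2Δx)
Δp_min = (1.055e-34 J·s) / (2 × 3.990e-08 m)
Δp_min = 1.322e-27 kg·m/s

A wave packet cannot have both a well-defined position and well-defined momentum.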